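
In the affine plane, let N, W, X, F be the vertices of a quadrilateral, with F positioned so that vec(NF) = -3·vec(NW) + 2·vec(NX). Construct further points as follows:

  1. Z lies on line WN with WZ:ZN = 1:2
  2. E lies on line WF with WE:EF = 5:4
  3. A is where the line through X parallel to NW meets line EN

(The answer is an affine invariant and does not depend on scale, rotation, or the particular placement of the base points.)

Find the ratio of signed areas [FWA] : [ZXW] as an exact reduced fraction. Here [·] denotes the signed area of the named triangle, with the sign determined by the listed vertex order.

[FWA]:[ZXW] = 3/5

Assign N = (0, 0), W = (1, 0), X = (0, 1), F = (-3, 2) — the answer is frame-independent, so this choice is without loss of generality.
1. Z lies on line WN with WZ:ZN = 1:2 ⇒ Z = (2/3, 0)
2. E lies on line WF with WE:EF = 5:4 ⇒ E = (-11/9, 10/9)
3. A is where the line through X parallel to NW meets line EN ⇒ A = (-11/10, 1)
2·[FWA] = -1/5, 2·[ZXW] = -1/3
[FWA]:[ZXW] = -1/5:-1/3 = 3/5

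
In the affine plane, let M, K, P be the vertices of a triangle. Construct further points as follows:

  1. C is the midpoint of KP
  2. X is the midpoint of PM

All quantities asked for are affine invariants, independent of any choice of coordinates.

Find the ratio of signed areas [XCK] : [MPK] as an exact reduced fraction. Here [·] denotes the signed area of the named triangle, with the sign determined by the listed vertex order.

Set M = (0, 0), K = (1, 0), P = (0, 1); any affine frame gives the same invariant.
1. C is the midpoint of KP ⇒ C = (1/2, 1/2)
2. X is the midpoint of PM ⇒ X = (0, 1/2)
2·[XCK] = -1/4, 2·[MPK] = -1
[XCK]:[MPK] = -1/4:-1 = 1/4

[XCK]:[MPK] = 1/4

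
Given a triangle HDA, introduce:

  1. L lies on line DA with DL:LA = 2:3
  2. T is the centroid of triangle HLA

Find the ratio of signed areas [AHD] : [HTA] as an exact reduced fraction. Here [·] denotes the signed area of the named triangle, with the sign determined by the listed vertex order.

Choose coordinates H = (0, 0), D = (1, 0), A = (0, 1).
1. L lies on line DA with DL:LA = 2:3 ⇒ L = (3/5, 2/5)
2. T is the centroid of triangle HLA ⇒ T = (1/5, 7/15)
2·[AHD] = 1, 2·[HTA] = 1/5
[AHD]:[HTA] = 1:1/5 = 5

[AHD]:[HTA] = 5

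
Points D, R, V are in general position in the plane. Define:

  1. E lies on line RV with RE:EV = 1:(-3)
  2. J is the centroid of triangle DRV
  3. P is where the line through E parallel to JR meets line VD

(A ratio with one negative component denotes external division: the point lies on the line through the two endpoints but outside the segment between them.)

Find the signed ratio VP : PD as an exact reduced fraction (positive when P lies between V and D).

Choose coordinates D = (0, 0), R = (1, 0), V = (0, 1).
1. E lies on line RV with RE:EV = 1:(-3) ⇒ E = (3/2, -1/2)
2. J is the centroid of triangle DRV ⇒ J = (1/3, 1/3)
3. P is where the line through E parallel to JR meets line VD ⇒ P = (0, 1/4)
P = V + t·(D−V) with t = 3/4, so VP:PD = t:(1−t) = 3/4:1/4

VP:PD = 3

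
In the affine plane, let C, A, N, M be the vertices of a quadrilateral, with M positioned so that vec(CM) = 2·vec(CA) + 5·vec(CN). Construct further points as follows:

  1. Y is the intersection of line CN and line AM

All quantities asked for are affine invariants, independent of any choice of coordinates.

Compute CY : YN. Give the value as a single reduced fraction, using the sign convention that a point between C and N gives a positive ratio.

CY:YN = -5/6

Set C = (0, 0), A = (1, 0), N = (0, 1), M = (2, 5); any affine frame gives the same invariant.
1. Y is the intersection of line CN and line AM ⇒ Y = (0, -5)
Y = C + t·(N−C) with t = -5, so CY:YN = t:(1−t) = -5:6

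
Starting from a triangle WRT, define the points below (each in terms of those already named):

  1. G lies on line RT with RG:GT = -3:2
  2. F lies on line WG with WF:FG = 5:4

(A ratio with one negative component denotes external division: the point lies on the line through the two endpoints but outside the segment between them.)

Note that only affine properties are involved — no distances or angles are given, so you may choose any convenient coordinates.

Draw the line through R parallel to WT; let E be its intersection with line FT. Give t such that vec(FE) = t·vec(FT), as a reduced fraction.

t = 19/10

Work in coordinates with W = (0, 0), R = (1, 0), T = (0, 1).
1. G lies on line RT with RG:GT = -3:2 ⇒ G = (-2, 3)
2. F lies on line WG with WF:FG = 5:4 ⇒ F = (-10/9, 5/3)
through R parallel to WT: direction (0, 1); meets FT at E = (1, 2/5)
E = F + t·(T−F) with t = 19/10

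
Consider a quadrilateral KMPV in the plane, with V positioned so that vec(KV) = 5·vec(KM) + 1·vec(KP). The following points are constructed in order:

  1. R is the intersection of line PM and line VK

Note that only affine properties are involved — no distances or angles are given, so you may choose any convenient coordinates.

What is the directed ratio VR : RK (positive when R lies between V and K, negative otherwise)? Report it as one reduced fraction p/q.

VR:RK = 5

Assign K = (0, 0), M = (1, 0), P = (0, 1), V = (5, 1) — the answer is frame-independent, so this choice is without loss of generality.
1. R is the intersection of line PM and line VK ⇒ R = (5/6, 1/6)
R = V + t·(K−V) with t = 5/6, so VR:RK = t:(1−t) = 5/6:1/6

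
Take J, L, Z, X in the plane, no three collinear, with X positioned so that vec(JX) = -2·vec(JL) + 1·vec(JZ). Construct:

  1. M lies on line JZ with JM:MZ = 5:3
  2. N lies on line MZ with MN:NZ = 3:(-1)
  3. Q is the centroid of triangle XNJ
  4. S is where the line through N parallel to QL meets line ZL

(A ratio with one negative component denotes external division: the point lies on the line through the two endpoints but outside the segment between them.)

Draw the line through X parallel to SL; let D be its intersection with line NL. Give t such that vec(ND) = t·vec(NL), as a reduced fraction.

Assign J = (0, 0), L = (1, 0), Z = (0, 1), X = (-2, 1) — the answer is frame-independent, so this choice is without loss of generality.
1. M lies on line JZ with JM:MZ = 5:3 ⇒ M = (0, 5/8)
2. N lies on line MZ with MN:NZ = 3:(-1) ⇒ N = (0, 19/16)
3. Q is the centroid of triangle XNJ ⇒ Q = (-2/3, 35/48)
4. S is where the line through N parallel to QL meets line ZL ⇒ S = (-1/3, 4/3)
through X parallel to SL: direction (4/3, -4/3); meets NL at D = (35/3, -38/3)
D = N + t·(L−N) with t = 35/3

t = 35/3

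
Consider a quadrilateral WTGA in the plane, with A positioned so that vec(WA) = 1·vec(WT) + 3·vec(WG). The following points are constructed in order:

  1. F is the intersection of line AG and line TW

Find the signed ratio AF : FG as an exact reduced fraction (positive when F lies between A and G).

AF:FG = -3

Assign W = (0, 0), T = (1, 0), G = (0, 1), A = (1, 3) — the answer is frame-independent, so this choice is without loss of generality.
1. F is the intersection of line AG and line TW ⇒ F = (-1/2, 0)
F = A + t·(G−A) with t = 3/2, so AF:FG = t:(1−t) = 3/2:-1/2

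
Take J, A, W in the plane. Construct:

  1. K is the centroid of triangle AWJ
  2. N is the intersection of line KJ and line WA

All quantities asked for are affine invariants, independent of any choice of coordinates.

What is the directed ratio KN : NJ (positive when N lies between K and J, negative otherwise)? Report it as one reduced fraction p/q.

Set J = (0, 0), A = (1, 0), W = (0, 1); any affine frame gives the same invariant.
1. K is the centroid of triangle AWJ ⇒ K = (1/3, 1/3)
2. N is the intersection of line KJ and line WA ⇒ N = (1/2, 1/2)
N = K + t·(J−K) with t = -1/2, so KN:NJ = t:(1−t) = -1/2:3/2

KN:NJ = -1/3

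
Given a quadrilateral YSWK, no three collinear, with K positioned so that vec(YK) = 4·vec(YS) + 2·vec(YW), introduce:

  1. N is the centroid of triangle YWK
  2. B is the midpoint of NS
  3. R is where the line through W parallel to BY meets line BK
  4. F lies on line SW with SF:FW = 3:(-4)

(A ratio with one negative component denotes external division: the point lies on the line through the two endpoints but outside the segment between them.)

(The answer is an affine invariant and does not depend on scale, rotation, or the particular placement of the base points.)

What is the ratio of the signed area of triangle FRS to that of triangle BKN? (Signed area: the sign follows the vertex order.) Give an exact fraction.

[FRS]:[BKN] = 285/7

Choose coordinates Y = (0, 0), S = (1, 0), W = (0, 1), K = (4, 2).
1. N is the centroid of triangle YWK ⇒ N = (4/3, 1)
2. B is the midpoint of NS ⇒ B = (7/6, 1/2)
3. R is where the line through W parallel to BY meets line BK ⇒ R = (133/12, 23/4)
4. F lies on line SW with SF:FW = 3:(-4) ⇒ F = (4, -3)
2·[FRS] = 95/2, 2·[BKN] = 7/6
[FRS]:[BKN] = 95/2:7/6 = 285/7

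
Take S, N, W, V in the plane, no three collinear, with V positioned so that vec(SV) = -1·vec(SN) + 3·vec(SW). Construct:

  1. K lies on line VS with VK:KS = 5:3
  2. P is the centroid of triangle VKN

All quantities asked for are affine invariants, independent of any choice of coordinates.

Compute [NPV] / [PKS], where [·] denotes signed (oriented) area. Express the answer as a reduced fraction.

Assign S = (0, 0), N = (1, 0), W = (0, 1), V = (-1, 3) — the answer is frame-independent, so this choice is without loss of generality.
1. K lies on line VS with VK:KS = 5:3 ⇒ K = (-3/8, 9/8)
2. P is the centroid of triangle VKN ⇒ P = (-1/8, 11/8)
2·[NPV] = -5/8, 2·[PKS] = 3/8
[NPV]:[PKS] = -5/8:3/8 = -5/3

[NPV]:[PKS] = -5/3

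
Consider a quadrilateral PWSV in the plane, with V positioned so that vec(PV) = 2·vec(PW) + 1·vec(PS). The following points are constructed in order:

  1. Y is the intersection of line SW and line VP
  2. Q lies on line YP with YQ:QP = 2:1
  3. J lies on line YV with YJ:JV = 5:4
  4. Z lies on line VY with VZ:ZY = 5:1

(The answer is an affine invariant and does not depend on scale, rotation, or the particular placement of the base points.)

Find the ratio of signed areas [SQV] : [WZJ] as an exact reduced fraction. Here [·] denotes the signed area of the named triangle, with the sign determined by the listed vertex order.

Set P = (0, 0), W = (1, 0), S = (0, 1), V = (2, 1); any affine frame gives the same invariant.
1. Y is the intersection of line SW and line VP ⇒ Y = (2/3, 1/3)
2. Q lies on line YP with YQ:QP = 2:1 ⇒ Q = (2/9, 1/9)
3. J lies on line YV with YJ:JV = 5:4 ⇒ J = (38/27, 19/27)
4. Z lies on line VY with VZ:ZY = 5:1 ⇒ Z = (8/9, 4/9)
2·[SQV] = 16/9, 2·[WZJ] = -7/27
[SQV]:[WZJ] = 16/9:-7/27 = -48/7

[SQV]:[WZJ] = -48/7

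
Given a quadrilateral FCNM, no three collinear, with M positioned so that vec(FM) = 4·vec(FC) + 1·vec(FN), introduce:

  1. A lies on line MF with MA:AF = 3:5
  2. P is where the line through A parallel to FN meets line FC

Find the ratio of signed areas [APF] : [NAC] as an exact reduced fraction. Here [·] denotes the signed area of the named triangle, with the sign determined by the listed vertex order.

[APF]:[NAC] = 25/34

Work in coordinates with F = (0, 0), C = (1, 0), N = (0, 1), M = (4, 1).
1. A lies on line MF with MA:AF = 3:5 ⇒ A = (5/2, 5/8)
2. P is where the line through A parallel to FN meets line FC ⇒ P = (5/2, 0)
2·[APF] = -25/16, 2·[NAC] = -17/8
[APF]:[NAC] = -25/16:-17/8 = 25/34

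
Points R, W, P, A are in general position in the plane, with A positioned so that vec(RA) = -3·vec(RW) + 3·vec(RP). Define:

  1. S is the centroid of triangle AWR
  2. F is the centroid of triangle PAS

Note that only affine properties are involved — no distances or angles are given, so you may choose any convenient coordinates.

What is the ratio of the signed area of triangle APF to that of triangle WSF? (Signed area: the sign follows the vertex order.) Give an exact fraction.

Assign R = (0, 0), W = (1, 0), P = (0, 1), A = (-3, 3) — the answer is frame-independent, so this choice is without loss of generality.
1. S is the centroid of triangle AWR ⇒ S = (-2/3, 1)
2. F is the centroid of triangle PAS ⇒ F = (-11/9, 5/3)
2·[APF] = -4/9, 2·[WSF] = -5/9
[APF]:[WSF] = -4/9:-5/9 = 4/5

[APF]:[WSF] = 4/5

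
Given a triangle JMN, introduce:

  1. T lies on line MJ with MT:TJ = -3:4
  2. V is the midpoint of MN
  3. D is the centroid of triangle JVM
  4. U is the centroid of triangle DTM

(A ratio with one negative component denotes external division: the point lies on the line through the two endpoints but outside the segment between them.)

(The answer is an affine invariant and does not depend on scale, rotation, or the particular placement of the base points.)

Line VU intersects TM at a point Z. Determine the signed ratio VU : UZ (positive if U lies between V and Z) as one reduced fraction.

VU:UZ = 8

Choose coordinates J = (0, 0), M = (1, 0), N = (0, 1).
1. T lies on line MJ with MT:TJ = -3:4 ⇒ T = (4, 0)
2. V is the midpoint of MN ⇒ V = (1/2, 1/2)
3. D is the centroid of triangle JVM ⇒ D = (1/2, 1/6)
4. U is the centroid of triangle DTM ⇒ U = (11/6, 1/18)
line VU meets TM at Z = (2, 0)
U = V + t·(Z−V) with t = 8/9, so VU:UZ = 8/9:1/9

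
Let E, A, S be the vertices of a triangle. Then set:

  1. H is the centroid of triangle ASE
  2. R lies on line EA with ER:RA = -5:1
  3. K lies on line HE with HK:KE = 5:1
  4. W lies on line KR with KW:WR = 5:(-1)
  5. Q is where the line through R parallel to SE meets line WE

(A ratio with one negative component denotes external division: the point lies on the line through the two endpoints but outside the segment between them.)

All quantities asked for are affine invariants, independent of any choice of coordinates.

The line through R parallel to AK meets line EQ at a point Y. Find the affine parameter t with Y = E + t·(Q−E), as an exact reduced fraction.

Work in coordinates with E = (0, 0), A = (1, 0), S = (0, 1).
1. H is the centroid of triangle ASE ⇒ H = (1/3, 1/3)
2. R lies on line EA with ER:RA = -5:1 ⇒ R = (5/4, 0)
3. K lies on line HE with HK:KE = 5:1 ⇒ K = (1/18, 1/18)
4. W lies on line KR with KW:WR = 5:(-1) ⇒ W = (223/144, -1/72)
5. Q is where the line through R parallel to SE meets line WE ⇒ Q = (5/4, -5/446)
through R parallel to AK: direction (-17/18, 1/18); meets EQ at Y = (1115/756, -5/378)
Y = E + t·(Q−E) with t = 223/189

t = 223/189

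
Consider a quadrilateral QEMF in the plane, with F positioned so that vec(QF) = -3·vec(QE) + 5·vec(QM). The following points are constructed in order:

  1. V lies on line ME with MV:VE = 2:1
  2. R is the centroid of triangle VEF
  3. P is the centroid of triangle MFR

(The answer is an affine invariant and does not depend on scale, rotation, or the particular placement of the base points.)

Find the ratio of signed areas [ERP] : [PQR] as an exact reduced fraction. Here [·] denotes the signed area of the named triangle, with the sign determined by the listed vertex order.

Assign Q = (0, 0), E = (1, 0), M = (0, 1), F = (-3, 5) — the answer is frame-independent, so this choice is without loss of generality.
1. V lies on line ME with MV:VE = 2:1 ⇒ V = (2/3, 1/3)
2. R is the centroid of triangle VEF ⇒ R = (-4/9, 16/9)
3. P is the centroid of triangle MFR ⇒ P = (-31/27, 70/27)
2·[ERP] = 2/27, 2·[PQR] = 8/9
[ERP]:[PQR] = 2/27:8/9 = 1/12

[ERP]:[PQR] = 1/12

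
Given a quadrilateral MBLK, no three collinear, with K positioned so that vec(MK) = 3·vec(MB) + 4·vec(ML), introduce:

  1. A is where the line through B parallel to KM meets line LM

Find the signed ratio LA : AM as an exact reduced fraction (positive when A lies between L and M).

Choose coordinates M = (0, 0), B = (1, 0), L = (0, 1), K = (3, 4).
1. A is where the line through B parallel to KM meets line LM ⇒ A = (0, -4/3)
A = L + t·(M−L) with t = 7/3, so LA:AM = t:(1−t) = 7/3:-4/3

LA:AM = -7/4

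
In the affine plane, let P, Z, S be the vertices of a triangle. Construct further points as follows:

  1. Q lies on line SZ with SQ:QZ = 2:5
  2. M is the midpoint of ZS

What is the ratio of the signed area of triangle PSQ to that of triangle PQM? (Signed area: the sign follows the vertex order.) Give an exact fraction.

Work in coordinates with P = (0, 0), Z = (1, 0), S = (0, 1).
1. Q lies on line SZ with SQ:QZ = 2:5 ⇒ Q = (2/7, 5/7)
2. M is the midpoint of ZS ⇒ M = (1/2, 1/2)
2·[PSQ] = -2/7, 2·[PQM] = -3/14
[PSQ]:[PQM] = -2/7:-3/14 = 4/3

[PSQ]:[PQM] = 4/3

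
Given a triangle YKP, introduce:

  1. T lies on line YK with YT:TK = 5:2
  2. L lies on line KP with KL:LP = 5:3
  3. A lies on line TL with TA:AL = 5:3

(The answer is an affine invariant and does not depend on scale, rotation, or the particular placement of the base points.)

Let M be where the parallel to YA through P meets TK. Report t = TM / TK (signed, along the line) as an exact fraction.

Set Y = (0, 0), K = (1, 0), P = (0, 1); any affine frame gives the same invariant.
1. T lies on line YK with YT:TK = 5:2 ⇒ T = (5/7, 0)
2. L lies on line KP with KL:LP = 5:3 ⇒ L = (3/8, 5/8)
3. A lies on line TL with TA:AL = 5:3 ⇒ A = (225/448, 25/64)
through P parallel to YA: direction (225/448, 25/64); meets TK at M = (-9/7, 0)
M = T + t·(K−T) with t = -7

t = -7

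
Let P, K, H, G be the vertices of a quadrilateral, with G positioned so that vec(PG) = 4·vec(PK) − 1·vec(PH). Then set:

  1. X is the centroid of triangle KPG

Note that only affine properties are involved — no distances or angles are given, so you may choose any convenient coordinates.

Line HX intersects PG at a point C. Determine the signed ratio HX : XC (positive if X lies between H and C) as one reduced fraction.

HX:XC = 11

Work in coordinates with P = (0, 0), K = (1, 0), H = (0, 1), G = (4, -1).
1. X is the centroid of triangle KPG ⇒ X = (5/3, -1/3)
line HX meets PG at C = (20/11, -5/11)
X = H + t·(C−H) with t = 11/12, so HX:XC = 11/12:1/12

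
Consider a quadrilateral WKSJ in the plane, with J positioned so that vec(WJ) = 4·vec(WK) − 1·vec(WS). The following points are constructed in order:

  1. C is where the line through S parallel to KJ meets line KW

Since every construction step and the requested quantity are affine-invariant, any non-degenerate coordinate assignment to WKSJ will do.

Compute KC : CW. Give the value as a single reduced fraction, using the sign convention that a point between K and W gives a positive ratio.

Assign W = (0, 0), K = (1, 0), S = (0, 1), J = (4, -1) — the answer is frame-independent, so this choice is without loss of generality.
1. C is where the line through S parallel to KJ meets line KW ⇒ C = (3, 0)
C = K + t·(W−K) with t = -2, so KC:CW = t:(1−t) = -2:3

KC:CW = -2/3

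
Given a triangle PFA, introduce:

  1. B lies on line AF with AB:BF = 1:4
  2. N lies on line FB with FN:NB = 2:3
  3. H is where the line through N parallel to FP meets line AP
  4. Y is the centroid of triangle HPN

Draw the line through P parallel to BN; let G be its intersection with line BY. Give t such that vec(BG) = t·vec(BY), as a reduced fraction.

Choose coordinates P = (0, 0), F = (1, 0), A = (0, 1).
1. B lies on line AF with AB:BF = 1:4 ⇒ B = (1/5, 4/5)
2. N lies on line FB with FN:NB = 2:3 ⇒ N = (17/25, 8/25)
3. H is where the line through N parallel to FP meets line AP ⇒ H = (0, 8/25)
4. Y is the centroid of triangle HPN ⇒ Y = (17/75, 16/75)
through P parallel to BN: direction (12/25, -12/25); meets BY at G = (26/105, -26/105)
G = B + t·(Y−B) with t = 25/14

t = 25/14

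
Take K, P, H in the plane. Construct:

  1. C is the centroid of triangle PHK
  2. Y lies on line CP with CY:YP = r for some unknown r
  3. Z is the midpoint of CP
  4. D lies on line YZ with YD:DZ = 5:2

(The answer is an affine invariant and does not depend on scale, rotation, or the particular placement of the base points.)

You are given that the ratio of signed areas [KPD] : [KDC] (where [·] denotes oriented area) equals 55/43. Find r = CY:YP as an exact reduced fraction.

r = 2/5

Work in coordinates with K = (0, 0), P = (1, 0), H = (0, 1).
1. C is the centroid of triangle PHK ⇒ C = (1/3, 1/3)
2. With CY:YP = r, write λ = r/(r+1) so Y = C + λ·(P−C); Y is affine-linear in λ
3. Z is the midpoint of CP ⇒ Z = (2/3, 1/6)
4. D lies on line YZ with YD:DZ = 5:2 ⇒ D is an affine combination of earlier points and hence also affine-linear in λ
Every point depending on Y is an affine combination of Y and λ-independent points, so each such coordinate is linear in λ; the λ² term in each signed area is a multiple of (P−C)×(P−C) = 0, so 2·[KPD] and 2·[KDC] are each linear in λ. Evaluating at λ=0 and λ=1:
  2·[KPD] = -2/21·λ + 3/14,   2·[KDC] = 2/21·λ + 5/42
So [KPD]:[KDC] = (-2/21·λ + 3/14) / (2/21·λ + 5/42). Setting this equal to 55/43:
  -2/21·λ + 3/14 = 55/43·(2/21·λ + 5/42)  ⇒  λ = 2/7
Then r = λ/(1−λ) = (2/7)/(5/7) = 2/5. Check: with r = 2/5, Y = (11/21, 5/21) and [KPD]:[KDC] = 55/43 as required.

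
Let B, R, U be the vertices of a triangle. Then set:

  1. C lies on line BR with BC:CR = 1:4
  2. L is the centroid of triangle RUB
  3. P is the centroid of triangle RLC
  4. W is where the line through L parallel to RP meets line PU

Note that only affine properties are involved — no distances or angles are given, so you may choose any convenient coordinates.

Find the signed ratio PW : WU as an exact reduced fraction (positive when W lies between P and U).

Work in coordinates with B = (0, 0), R = (1, 0), U = (0, 1).
1. C lies on line BR with BC:CR = 1:4 ⇒ C = (1/5, 0)
2. L is the centroid of triangle RUB ⇒ L = (1/3, 1/3)
3. P is the centroid of triangle RLC ⇒ P = (23/45, 1/9)
4. W is where the line through L parallel to RP meets line PU ⇒ W = (299/765, 49/153)
W = P + t·(U−P) with t = 4/17, so PW:WU = t:(1−t) = 4/17:13/17

PW:WU = 4/13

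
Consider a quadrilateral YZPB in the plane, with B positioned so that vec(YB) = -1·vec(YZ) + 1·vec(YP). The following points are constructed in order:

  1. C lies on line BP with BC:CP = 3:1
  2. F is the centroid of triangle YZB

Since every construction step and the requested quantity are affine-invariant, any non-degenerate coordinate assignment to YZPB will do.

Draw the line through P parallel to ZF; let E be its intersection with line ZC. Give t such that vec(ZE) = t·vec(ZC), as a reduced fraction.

t = 8/7

Assign Y = (0, 0), Z = (1, 0), P = (0, 1), B = (-1, 1) — the answer is frame-independent, so this choice is without loss of generality.
1. C lies on line BP with BC:CP = 3:1 ⇒ C = (-1/4, 1)
2. F is the centroid of triangle YZB ⇒ F = (0, 1/3)
through P parallel to ZF: direction (-1, 1/3); meets ZC at E = (-3/7, 8/7)
E = Z + t·(C−Z) with t = 8/7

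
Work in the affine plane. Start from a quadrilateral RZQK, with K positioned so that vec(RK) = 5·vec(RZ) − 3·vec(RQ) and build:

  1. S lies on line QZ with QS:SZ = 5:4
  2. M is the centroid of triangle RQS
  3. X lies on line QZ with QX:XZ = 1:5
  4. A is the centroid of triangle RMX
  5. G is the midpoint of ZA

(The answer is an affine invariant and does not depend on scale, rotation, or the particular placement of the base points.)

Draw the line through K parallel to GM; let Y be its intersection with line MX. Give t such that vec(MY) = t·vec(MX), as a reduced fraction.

t = -12/41

Work in coordinates with R = (0, 0), Z = (1, 0), Q = (0, 1), K = (5, -3).
1. S lies on line QZ with QS:SZ = 5:4 ⇒ S = (5/9, 4/9)
2. M is the centroid of triangle RQS ⇒ M = (5/27, 13/27)
3. X lies on line QZ with QX:XZ = 1:5 ⇒ X = (1/6, 5/6)
4. A is the centroid of triangle RMX ⇒ A = (19/162, 71/162)
5. G is the midpoint of ZA ⇒ G = (181/324, 71/324)
through K parallel to GM: direction (-121/324, 85/324); meets MX at Y = (211/1107, 419/1107)
Y = M + t·(X−M) with t = -12/41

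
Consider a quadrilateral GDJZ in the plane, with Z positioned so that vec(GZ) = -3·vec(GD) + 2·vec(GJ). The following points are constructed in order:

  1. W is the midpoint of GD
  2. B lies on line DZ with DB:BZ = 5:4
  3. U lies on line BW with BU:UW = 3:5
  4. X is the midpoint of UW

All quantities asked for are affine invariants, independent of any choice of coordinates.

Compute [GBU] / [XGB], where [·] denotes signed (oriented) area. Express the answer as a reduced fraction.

Choose coordinates G = (0, 0), D = (1, 0), J = (0, 1), Z = (-3, 2).
1. W is the midpoint of GD ⇒ W = (1/2, 0)
2. B lies on line DZ with DB:BZ = 5:4 ⇒ B = (-11/9, 10/9)
3. U lies on line BW with BU:UW = 3:5 ⇒ U = (-83/144, 25/36)
4. X is the midpoint of UW ⇒ X = (-11/288, 25/72)
2·[GBU] = -5/24, 2·[XGB] = -55/144
[GBU]:[XGB] = -5/24:-55/144 = 6/11

[GBU]:[XGB] = 6/11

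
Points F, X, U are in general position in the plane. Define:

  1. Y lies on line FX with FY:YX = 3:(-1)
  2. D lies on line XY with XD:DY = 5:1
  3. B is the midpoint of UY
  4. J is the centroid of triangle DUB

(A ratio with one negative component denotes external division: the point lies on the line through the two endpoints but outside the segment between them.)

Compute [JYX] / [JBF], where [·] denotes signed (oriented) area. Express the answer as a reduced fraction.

[JYX]:[JBF] = 18

Set F = (0, 0), X = (1, 0), U = (0, 1); any affine frame gives the same invariant.
1. Y lies on line FX with FY:YX = 3:(-1) ⇒ Y = (3/2, 0)
2. D lies on line XY with XD:DY = 5:1 ⇒ D = (17/12, 0)
3. B is the midpoint of UY ⇒ B = (3/4, 1/2)
4. J is the centroid of triangle DUB ⇒ J = (13/18, 1/2)
2·[JYX] = -1/4, 2·[JBF] = -1/72
[JYX]:[JBF] = -1/4:-1/72 = 18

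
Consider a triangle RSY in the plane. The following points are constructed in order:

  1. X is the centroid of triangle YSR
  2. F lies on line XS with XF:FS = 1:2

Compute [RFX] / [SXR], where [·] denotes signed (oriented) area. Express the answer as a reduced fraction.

Work in coordinates with R = (0, 0), S = (1, 0), Y = (0, 1).
1. X is the centroid of triangle YSR ⇒ X = (1/3, 1/3)
2. F lies on line XS with XF:FS = 1:2 ⇒ F = (5/9, 2/9)
2·[RFX] = 1/9, 2·[SXR] = 1/3
[RFX]:[SXR] = 1/9:1/3 = 1/3

[RFX]:[SXR] = 1/3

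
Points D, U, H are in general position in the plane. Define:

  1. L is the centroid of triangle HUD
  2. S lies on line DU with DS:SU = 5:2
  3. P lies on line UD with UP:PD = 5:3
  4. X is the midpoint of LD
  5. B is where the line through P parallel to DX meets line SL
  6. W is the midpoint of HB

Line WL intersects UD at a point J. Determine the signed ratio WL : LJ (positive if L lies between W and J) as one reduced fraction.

WL:LJ = 59/80

Choose coordinates D = (0, 0), U = (1, 0), H = (0, 1).
1. L is the centroid of triangle HUD ⇒ L = (1/3, 1/3)
2. S lies on line DU with DS:SU = 5:2 ⇒ S = (5/7, 0)
3. P lies on line UD with UP:PD = 5:3 ⇒ P = (3/8, 0)
4. X is the midpoint of LD ⇒ X = (1/6, 1/6)
5. B is where the line through P parallel to DX meets line SL ⇒ B = (8/15, 19/120)
6. W is the midpoint of HB ⇒ W = (4/15, 139/240)
line WL meets UD at J = (25/59, 0)
L = W + t·(J−W) with t = 59/139, so WL:LJ = 59/139:80/139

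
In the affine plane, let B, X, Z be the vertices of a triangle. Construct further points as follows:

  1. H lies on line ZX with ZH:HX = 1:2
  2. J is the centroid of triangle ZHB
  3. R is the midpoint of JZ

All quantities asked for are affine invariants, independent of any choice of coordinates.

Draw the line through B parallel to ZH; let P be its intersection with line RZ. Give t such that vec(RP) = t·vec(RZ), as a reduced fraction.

Assign B = (0, 0), X = (1, 0), Z = (0, 1) — the answer is frame-independent, so this choice is without loss of generality.
1. H lies on line ZX with ZH:HX = 1:2 ⇒ H = (1/3, 2/3)
2. J is the centroid of triangle ZHB ⇒ J = (1/9, 5/9)
3. R is the midpoint of JZ ⇒ R = (1/18, 7/9)
through B parallel to ZH: direction (1/3, -1/3); meets RZ at P = (1/3, -1/3)
P = R + t·(Z−R) with t = -5

t = -5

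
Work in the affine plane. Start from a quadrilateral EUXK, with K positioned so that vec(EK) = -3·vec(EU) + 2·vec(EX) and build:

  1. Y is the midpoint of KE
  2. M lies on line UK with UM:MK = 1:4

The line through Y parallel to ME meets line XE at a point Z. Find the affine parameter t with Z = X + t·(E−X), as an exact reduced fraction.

Choose coordinates E = (0, 0), U = (1, 0), X = (0, 1), K = (-3, 2).
1. Y is the midpoint of KE ⇒ Y = (-3/2, 1)
2. M lies on line UK with UM:MK = 1:4 ⇒ M = (1/5, 2/5)
through Y parallel to ME: direction (-1/5, -2/5); meets XE at Z = (0, 4)
Z = X + t·(E−X) with t = -3

t = -3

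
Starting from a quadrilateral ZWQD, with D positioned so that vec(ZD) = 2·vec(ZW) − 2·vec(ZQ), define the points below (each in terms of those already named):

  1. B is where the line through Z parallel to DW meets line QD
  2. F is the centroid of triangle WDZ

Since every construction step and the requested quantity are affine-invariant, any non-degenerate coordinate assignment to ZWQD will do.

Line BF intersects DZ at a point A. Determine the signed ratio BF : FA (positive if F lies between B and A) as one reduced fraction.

Assign Z = (0, 0), W = (1, 0), Q = (0, 1), D = (2, -2) — the answer is frame-independent, so this choice is without loss of generality.
1. B is where the line through Z parallel to DW meets line QD ⇒ B = (-2, 4)
2. F is the centroid of triangle WDZ ⇒ F = (1, -2/3)
line BF meets DZ at A = (8/5, -8/5)
F = B + t·(A−B) with t = 5/6, so BF:FA = 5/6:1/6

BF:FA = 5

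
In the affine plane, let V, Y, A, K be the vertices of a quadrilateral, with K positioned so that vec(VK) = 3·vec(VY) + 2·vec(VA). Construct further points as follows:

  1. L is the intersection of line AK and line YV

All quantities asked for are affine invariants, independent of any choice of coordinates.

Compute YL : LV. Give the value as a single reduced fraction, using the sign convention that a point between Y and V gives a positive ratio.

Work in coordinates with V = (0, 0), Y = (1, 0), A = (0, 1), K = (3, 2).
1. L is the intersection of line AK and line YV ⇒ L = (-3, 0)
L = Y + t·(V−Y) with t = 4, so YL:LV = t:(1−t) = 4:-3

YL:LV = -4/3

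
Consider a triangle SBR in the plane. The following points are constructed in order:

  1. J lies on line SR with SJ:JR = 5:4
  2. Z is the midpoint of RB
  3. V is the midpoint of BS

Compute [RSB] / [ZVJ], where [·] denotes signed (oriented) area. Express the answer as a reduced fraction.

[RSB]:[ZVJ] = -4

Work in coordinates with S = (0, 0), B = (1, 0), R = (0, 1).
1. J lies on line SR with SJ:JR = 5:4 ⇒ J = (0, 5/9)
2. Z is the midpoint of RB ⇒ Z = (1/2, 1/2)
3. V is the midpoint of BS ⇒ V = (1/2, 0)
2·[RSB] = 1, 2·[ZVJ] = -1/4
[RSB]:[ZVJ] = 1:-1/4 = -4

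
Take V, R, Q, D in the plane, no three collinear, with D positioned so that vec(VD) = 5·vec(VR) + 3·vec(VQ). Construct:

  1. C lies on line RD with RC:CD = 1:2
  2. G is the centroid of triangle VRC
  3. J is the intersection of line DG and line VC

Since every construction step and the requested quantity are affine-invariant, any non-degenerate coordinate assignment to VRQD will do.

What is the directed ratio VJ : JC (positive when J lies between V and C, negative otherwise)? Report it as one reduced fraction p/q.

Choose coordinates V = (0, 0), R = (1, 0), Q = (0, 1), D = (5, 3).
1. C lies on line RD with RC:CD = 1:2 ⇒ C = (7/3, 1)
2. G is the centroid of triangle VRC ⇒ G = (10/9, 1/3)
3. J is the intersection of line DG and line VC ⇒ J = (5/3, 5/7)
J = V + t·(C−V) with t = 5/7, so VJ:JC = t:(1−t) = 5/7:2/7

VJ:JC = 5/2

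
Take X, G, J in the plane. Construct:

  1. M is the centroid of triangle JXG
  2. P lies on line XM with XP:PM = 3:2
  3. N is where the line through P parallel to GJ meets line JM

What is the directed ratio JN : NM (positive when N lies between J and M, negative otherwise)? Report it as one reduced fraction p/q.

JN:NM = -9/4

Work in coordinates with X = (0, 0), G = (1, 0), J = (0, 1).
1. M is the centroid of triangle JXG ⇒ M = (1/3, 1/3)
2. P lies on line XM with XP:PM = 3:2 ⇒ P = (1/5, 1/5)
3. N is where the line through P parallel to GJ meets line JM ⇒ N = (3/5, -1/5)
N = J + t·(M−J) with t = 9/5, so JN:NM = t:(1−t) = 9/5:-4/5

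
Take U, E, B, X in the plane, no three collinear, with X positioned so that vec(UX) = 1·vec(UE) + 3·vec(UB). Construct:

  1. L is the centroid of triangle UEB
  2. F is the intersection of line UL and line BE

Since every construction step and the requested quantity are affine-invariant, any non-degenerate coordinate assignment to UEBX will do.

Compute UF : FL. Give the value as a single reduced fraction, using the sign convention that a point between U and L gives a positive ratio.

Set U = (0, 0), E = (1, 0), B = (0, 1), X = (1, 3); any affine frame gives the same invariant.
1. L is the centroid of triangle UEB ⇒ L = (1/3, 1/3)
2. F is the intersection of line UL and line BE ⇒ F = (1/2, 1/2)
F = U + t·(L−U) with t = 3/2, so UF:FL = t:(1−t) = 3/2:-1/2

UF:FL = -3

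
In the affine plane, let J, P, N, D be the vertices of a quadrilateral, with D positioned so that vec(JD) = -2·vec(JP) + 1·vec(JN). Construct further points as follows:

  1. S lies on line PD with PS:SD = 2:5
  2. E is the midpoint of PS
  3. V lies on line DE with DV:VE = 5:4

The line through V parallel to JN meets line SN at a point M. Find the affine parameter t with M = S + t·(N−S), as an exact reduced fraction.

Work in coordinates with J = (0, 0), P = (1, 0), N = (0, 1), D = (-2, 1).
1. S lies on line PD with PS:SD = 2:5 ⇒ S = (1/7, 2/7)
2. E is the midpoint of PS ⇒ E = (4/7, 1/7)
3. V lies on line DE with DV:VE = 5:4 ⇒ V = (-4/7, 11/21)
through V parallel to JN: direction (0, 1); meets SN at M = (-4/7, 27/7)
M = S + t·(N−S) with t = 5

t = 5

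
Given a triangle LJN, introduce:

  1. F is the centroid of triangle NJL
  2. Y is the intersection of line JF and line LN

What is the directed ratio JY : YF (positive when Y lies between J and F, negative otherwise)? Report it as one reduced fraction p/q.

JY:YF = -3

Choose coordinates L = (0, 0), J = (1, 0), N = (0, 1).
1. F is the centroid of triangle NJL ⇒ F = (1/3, 1/3)
2. Y is the intersection of line JF and line LN ⇒ Y = (0, 1/2)
Y = J + t·(F−J) with t = 3/2, so JY:YF = t:(1−t) = 3/2:-1/2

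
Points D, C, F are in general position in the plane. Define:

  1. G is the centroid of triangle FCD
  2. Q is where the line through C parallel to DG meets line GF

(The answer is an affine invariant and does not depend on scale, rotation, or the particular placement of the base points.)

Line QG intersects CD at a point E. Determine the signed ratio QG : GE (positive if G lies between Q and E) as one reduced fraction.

QG:GE = -2

Choose coordinates D = (0, 0), C = (1, 0), F = (0, 1).
1. G is the centroid of triangle FCD ⇒ G = (1/3, 1/3)
2. Q is where the line through C parallel to DG meets line GF ⇒ Q = (2/3, -1/3)
line QG meets CD at E = (1/2, 0)
G = Q + t·(E−Q) with t = 2, so QG:GE = 2:-1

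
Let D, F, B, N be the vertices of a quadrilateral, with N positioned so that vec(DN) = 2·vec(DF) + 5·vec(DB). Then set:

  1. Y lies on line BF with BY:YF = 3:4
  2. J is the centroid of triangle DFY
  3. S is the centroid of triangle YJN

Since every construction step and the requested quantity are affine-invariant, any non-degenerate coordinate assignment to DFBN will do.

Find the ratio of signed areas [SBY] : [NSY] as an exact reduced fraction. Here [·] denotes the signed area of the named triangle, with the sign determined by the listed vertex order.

[SBY]:[NSY] = -3

Choose coordinates D = (0, 0), F = (1, 0), B = (0, 1), N = (2, 5).
1. Y lies on line BF with BY:YF = 3:4 ⇒ Y = (3/7, 4/7)
2. J is the centroid of triangle DFY ⇒ J = (10/21, 4/21)
3. S is the centroid of triangle YJN ⇒ S = (61/63, 121/63)
2·[SBY] = 17/21, 2·[NSY] = -17/63
[SBY]:[NSY] = 17/21:-17/63 = -3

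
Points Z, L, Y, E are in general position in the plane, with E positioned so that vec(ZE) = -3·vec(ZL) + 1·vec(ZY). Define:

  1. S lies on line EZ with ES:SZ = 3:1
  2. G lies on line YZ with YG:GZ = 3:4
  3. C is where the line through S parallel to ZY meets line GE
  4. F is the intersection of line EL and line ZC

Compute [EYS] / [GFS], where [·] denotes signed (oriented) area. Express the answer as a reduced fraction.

Assign Z = (0, 0), L = (1, 0), Y = (0, 1), E = (-3, 1) — the answer is frame-independent, so this choice is without loss of generality.
1. S lies on line EZ with ES:SZ = 3:1 ⇒ S = (-3/4, 1/4)
2. G lies on line YZ with YG:GZ = 3:4 ⇒ G = (0, 4/7)
3. C is where the line through S parallel to ZY meets line GE ⇒ C = (-3/4, 19/28)
4. F is the intersection of line EL and line ZC ⇒ F = (-21/55, 19/55)
2·[EYS] = -9/4, 2·[GFS] = -18/385
[EYS]:[GFS] = -9/4:-18/385 = 385/8

[EYS]:[GFS] = 385/8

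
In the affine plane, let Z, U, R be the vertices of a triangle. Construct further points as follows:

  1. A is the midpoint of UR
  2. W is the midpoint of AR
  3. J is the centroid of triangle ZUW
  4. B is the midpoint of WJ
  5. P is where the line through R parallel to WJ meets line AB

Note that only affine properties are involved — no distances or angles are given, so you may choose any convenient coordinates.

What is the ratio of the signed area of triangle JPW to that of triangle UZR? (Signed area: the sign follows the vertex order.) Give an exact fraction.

Choose coordinates Z = (0, 0), U = (1, 0), R = (0, 1).
1. A is the midpoint of UR ⇒ A = (1/2, 1/2)
2. W is the midpoint of AR ⇒ W = (1/4, 3/4)
3. J is the centroid of triangle ZUW ⇒ J = (5/12, 1/4)
4. B is the midpoint of WJ ⇒ B = (1/3, 1/2)
5. P is where the line through R parallel to WJ meets line AB ⇒ P = (1/6, 1/2)
2·[JPW] = -1/12, 2·[UZR] = -1
[JPW]:[UZR] = -1/12:-1 = 1/12

[JPW]:[UZR] = 1/12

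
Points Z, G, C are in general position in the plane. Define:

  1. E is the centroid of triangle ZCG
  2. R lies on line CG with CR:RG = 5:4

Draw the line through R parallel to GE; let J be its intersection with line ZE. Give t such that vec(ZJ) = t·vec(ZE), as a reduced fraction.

Set Z = (0, 0), G = (1, 0), C = (0, 1); any affine frame gives the same invariant.
1. E is the centroid of triangle ZCG ⇒ E = (1/3, 1/3)
2. R lies on line CG with CR:RG = 5:4 ⇒ R = (5/9, 4/9)
through R parallel to GE: direction (-2/3, 1/3); meets ZE at J = (13/27, 13/27)
J = Z + t·(E−Z) with t = 13/9

t = 13/9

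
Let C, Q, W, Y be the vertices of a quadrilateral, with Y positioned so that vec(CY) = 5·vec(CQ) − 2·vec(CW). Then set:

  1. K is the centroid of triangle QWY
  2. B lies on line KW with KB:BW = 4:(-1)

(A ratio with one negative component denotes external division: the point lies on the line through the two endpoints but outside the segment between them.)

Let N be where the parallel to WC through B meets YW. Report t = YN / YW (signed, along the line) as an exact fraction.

Assign C = (0, 0), Q = (1, 0), W = (0, 1), Y = (5, -2) — the answer is frame-independent, so this choice is without loss of generality.
1. K is the centroid of triangle QWY ⇒ K = (2, -1/3)
2. B lies on line KW with KB:BW = 4:(-1) ⇒ B = (-2/3, 13/9)
through B parallel to WC: direction (0, -1); meets YW at N = (-2/3, 7/5)
N = Y + t·(W−Y) with t = 17/15

t = 17/15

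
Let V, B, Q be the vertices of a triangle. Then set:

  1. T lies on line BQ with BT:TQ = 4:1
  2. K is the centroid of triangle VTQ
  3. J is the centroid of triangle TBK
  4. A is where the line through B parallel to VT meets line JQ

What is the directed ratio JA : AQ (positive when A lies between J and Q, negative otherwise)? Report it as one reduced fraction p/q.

Set V = (0, 0), B = (1, 0), Q = (0, 1); any affine frame gives the same invariant.
1. T lies on line BQ with BT:TQ = 4:1 ⇒ T = (1/5, 4/5)
2. K is the centroid of triangle VTQ ⇒ K = (1/15, 3/5)
3. J is the centroid of triangle TBK ⇒ J = (19/45, 7/15)
4. A is where the line through B parallel to VT meets line JQ ⇒ A = (19/20, -1/5)
A = J + t·(Q−J) with t = -5/4, so JA:AQ = t:(1−t) = -5/4:9/4

JA:AQ = -5/9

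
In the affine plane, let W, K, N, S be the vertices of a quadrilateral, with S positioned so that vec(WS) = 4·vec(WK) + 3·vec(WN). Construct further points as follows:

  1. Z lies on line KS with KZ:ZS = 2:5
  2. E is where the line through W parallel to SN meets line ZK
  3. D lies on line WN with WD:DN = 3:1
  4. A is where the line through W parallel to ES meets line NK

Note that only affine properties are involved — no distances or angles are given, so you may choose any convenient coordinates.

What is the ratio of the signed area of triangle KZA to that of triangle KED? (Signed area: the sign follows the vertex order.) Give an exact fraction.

Set W = (0, 0), K = (1, 0), N = (0, 1), S = (4, 3); any affine frame gives the same invariant.
1. Z lies on line KS with KZ:ZS = 2:5 ⇒ Z = (13/7, 6/7)
2. E is where the line through W parallel to SN meets line ZK ⇒ E = (2, 1)
3. D lies on line WN with WD:DN = 3:1 ⇒ D = (0, 3/4)
4. A is where the line through W parallel to ES meets line NK ⇒ A = (1/2, 1/2)
2·[KZA] = 6/7, 2·[KED] = 7/4
[KZA]:[KED] = 6/7:7/4 = 24/49

[KZA]:[KED] = 24/49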